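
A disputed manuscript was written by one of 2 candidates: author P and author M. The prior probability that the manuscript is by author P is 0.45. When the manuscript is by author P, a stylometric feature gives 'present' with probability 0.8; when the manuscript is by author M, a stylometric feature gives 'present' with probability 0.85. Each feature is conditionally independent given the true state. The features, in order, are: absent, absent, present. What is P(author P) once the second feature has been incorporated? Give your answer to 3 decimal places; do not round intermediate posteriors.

Apply Bayes' rule sequentially, carrying P(author P) forward.
After 'absent': P(author P) = 0.2·0.4500 / (0.2·0.4500 + 0.15·0.5500) ≈ 0.5217
After 'absent': P(author P) = 0.2·0.5217 / (0.2·0.5217 + 0.15·0.4783) ≈ 0.5926

0.593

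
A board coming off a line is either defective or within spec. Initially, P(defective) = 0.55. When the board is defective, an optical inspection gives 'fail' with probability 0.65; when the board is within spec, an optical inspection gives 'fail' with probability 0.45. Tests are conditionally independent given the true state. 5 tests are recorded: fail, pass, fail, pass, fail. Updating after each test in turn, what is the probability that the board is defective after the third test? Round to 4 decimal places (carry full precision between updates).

After 'fail': P(defective) = 0.65·0.5500 / (0.65·0.5500 + 0.45·0.4500) ≈ 0.6384
After 'pass': P(defective) = 0.35·0.6384 / (0.35·0.6384 + 0.55·0.3616) ≈ 0.5291
After 'fail': P(defective) = 0.65·0.5291 / (0.65·0.5291 + 0.45·0.4709) ≈ 0.6187

0.6187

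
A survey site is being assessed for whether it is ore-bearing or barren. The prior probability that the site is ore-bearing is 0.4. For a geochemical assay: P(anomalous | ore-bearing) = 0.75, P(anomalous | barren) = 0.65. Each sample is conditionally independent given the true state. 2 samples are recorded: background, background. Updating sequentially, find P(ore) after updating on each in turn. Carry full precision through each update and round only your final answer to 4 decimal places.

After 'background': P(ore) = 0.25·0.4000 / (0.25·0.4000 + 0.35·0.6000) ≈ 0.3226
After 'background': P(ore) = 0.25·0.3226 / (0.25·0.3226 + 0.35·0.6774) ≈ 0.2538

0.2538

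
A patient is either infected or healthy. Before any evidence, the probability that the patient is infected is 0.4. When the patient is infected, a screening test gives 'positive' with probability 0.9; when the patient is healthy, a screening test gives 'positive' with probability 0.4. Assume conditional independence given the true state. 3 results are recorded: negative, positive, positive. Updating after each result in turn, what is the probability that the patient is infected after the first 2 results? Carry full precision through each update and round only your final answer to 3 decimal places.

After 'negative': P(infected) = 0.1·0.4000 / (0.1·0.4000 + 0.6·0.6000) ≈ 0.1000
After 'positive': P(infected) = 0.9·0.1000 / (0.9·0.1000 + 0.4·0.9000) ≈ 0.2000

0.200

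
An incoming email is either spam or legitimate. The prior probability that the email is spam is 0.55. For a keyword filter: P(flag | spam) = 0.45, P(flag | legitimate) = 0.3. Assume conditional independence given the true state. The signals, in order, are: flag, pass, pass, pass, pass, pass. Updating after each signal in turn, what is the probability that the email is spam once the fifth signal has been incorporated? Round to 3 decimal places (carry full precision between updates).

After 'flag': P(spam) = 0.45·0.5500 / (0.45·0.5500 + 0.3·0.4500) ≈ 0.6471
After 'pass': P(spam) = 0.55·0.6471 / (0.55·0.6471 + 0.7·0.3529) ≈ 0.5902
After 'pass': P(spam) = 0.55·0.5902 / (0.55·0.5902 + 0.7·0.4098) ≈ 0.5309
After 'pass': P(spam) = 0.55·0.5309 / (0.55·0.5309 + 0.7·0.4691) ≈ 0.4707
After 'pass': P(spam) = 0.55·0.4707 / (0.55·0.4707 + 0.7·0.5293) ≈ 0.4113

0.411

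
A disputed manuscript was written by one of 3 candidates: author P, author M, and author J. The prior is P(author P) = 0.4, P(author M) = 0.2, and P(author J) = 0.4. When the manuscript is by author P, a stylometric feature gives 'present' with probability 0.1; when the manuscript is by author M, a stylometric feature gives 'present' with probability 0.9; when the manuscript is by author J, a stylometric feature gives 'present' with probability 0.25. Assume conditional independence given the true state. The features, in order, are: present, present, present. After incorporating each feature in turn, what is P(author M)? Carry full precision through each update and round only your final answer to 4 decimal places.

After 'present': normaliser = 0.1·0.4000 + 0.9·0.2000 + 0.25·0.4000; P(author P) ≈ 0.1250, P(author M) ≈ 0.5625, P(author J) ≈ 0.3125
After 'present': normaliser = 0.1·0.1250 + 0.9·0.5625 + 0.25·0.3125; P(author P) ≈ 0.0209, P(author M) ≈ 0.8482, P(author J) ≈ 0.1309
After 'present': normaliser = 0.1·0.0209 + 0.9·0.8482 + 0.25·0.1309; P(author P) ≈ 0.0026, P(author M) ≈ 0.9564, P(author J) ≈ 0.0410

0.9564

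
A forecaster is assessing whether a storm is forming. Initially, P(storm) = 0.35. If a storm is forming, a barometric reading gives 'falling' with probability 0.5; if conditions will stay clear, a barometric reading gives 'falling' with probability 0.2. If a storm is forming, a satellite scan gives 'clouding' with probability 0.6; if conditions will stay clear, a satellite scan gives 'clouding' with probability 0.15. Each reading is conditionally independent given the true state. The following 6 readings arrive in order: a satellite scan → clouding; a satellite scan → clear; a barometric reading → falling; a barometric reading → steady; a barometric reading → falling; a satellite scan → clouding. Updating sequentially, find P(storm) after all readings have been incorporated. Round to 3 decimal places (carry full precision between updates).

Apply Bayes' rule sequentially, carrying P(storm) forward.
After a satellite scan='clouding': P(storm) = 0.6·0.3500 / (0.6·0.3500 + 0.15·0.6500) ≈ 0.6829
After a satellite scan='clear': P(storm) = 0.4·0.6829 / (0.4·0.6829 + 0.85·0.3171) ≈ 0.5034
After a barometric reading='falling': P(storm) = 0.5·0.5034 / (0.5·0.5034 + 0.2·0.4966) ≈ 0.7170
After a barometric reading='steady': P(storm) = 0.5·0.7170 / (0.5·0.7170 + 0.8·0.2830) ≈ 0.6130
After a barometric reading='falling': P(storm) = 0.5·0.6130 / (0.5·0.6130 + 0.2·0.3870) ≈ 0.7984
After a satellite scan='clouding': P(storm) = 0.6·0.7984 / (0.6·0.7984 + 0.15·0.2016) ≈ 0.9406

0.941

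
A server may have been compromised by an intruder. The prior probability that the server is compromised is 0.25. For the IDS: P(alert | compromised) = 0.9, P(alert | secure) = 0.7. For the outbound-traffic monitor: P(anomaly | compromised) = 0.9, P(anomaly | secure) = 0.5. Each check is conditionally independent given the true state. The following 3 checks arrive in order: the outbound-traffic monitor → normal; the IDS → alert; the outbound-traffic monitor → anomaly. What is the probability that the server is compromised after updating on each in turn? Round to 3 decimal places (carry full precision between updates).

0.134

After the outbound-traffic monitor='normal': P(compromised) = 0.1·0.2500 / (0.1·0.2500 + 0.5·0.7500) ≈ 0.0625
After the IDS='alert': P(compromised) = 0.9·0.0625 / (0.9·0.0625 + 0.7·0.9375) ≈ 0.0789
After the outbound-traffic monitor='anomaly': P(compromised) = 0.9·0.0789 / (0.9·0.0789 + 0.5·0.9211) ≈ 0.1337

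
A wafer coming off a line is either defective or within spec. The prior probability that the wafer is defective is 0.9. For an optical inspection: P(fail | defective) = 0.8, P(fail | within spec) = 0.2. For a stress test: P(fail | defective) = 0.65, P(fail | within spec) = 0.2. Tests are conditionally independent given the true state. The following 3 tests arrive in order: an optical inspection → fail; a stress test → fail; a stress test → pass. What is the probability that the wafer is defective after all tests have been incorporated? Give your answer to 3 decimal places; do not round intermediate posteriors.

After an optical inspection='fail': P(defective) = 0.8·0.9000 / (0.8·0.9000 + 0.2·0.1000) ≈ 0.9730
After a stress test='fail': P(defective) = 0.65·0.9730 / (0.65·0.9730 + 0.2·0.0270) ≈ 0.9915
After a stress test='pass': P(defective) = 0.35·0.9915 / (0.35·0.9915 + 0.8·0.0085) ≈ 0.9808

0.981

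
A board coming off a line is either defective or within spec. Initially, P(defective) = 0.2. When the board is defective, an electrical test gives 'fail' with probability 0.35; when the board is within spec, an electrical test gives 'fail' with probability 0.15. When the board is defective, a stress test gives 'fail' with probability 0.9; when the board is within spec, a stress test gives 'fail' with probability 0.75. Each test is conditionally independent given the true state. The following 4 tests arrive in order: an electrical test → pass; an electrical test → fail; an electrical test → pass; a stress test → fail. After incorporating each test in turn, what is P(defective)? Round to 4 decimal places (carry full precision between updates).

After an electrical test='pass': P(defective) = 0.65·0.2000 / (0.65·0.2000 + 0.85·0.8000) ≈ 0.1605
After an electrical test='fail': P(defective) = 0.35·0.1605 / (0.35·0.1605 + 0.15·0.8395) ≈ 0.3085
After an electrical test='pass': P(defective) = 0.65·0.3085 / (0.65·0.3085 + 0.85·0.6915) ≈ 0.2544
After a stress test='fail': P(defective) = 0.9·0.2544 / (0.9·0.2544 + 0.75·0.7456) ≈ 0.2904

0.2904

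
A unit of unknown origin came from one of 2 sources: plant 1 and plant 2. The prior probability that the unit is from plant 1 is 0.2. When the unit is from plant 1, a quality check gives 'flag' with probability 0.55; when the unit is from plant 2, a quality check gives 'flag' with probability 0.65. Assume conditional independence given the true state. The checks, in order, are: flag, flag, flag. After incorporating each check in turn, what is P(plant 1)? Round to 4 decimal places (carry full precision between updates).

After 'flag': P(plant 1) = 0.55·0.2000 / (0.55·0.2000 + 0.65·0.8000) ≈ 0.1746
After 'flag': P(plant 1) = 0.55·0.1746 / (0.55·0.1746 + 0.65·0.8254) ≈ 0.1518
After 'flag': P(plant 1) = 0.55·0.1518 / (0.55·0.1518 + 0.65·0.8482) ≈ 0.1315

0.1315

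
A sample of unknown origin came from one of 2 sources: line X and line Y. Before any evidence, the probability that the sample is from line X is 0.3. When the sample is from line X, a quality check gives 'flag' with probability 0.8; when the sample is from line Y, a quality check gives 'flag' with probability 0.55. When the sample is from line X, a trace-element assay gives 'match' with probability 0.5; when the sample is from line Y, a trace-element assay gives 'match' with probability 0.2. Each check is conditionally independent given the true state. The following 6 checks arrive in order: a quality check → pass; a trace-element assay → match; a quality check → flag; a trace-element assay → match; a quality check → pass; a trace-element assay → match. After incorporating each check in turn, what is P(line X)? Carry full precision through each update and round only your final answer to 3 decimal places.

0.658

Each posterior becomes the prior for the next update.
After a quality check='pass': P(line X) = 0.2·0.3000 / (0.2·0.3000 + 0.45·0.7000) ≈ 0.1600
After a trace-element assay='match': P(line X) = 0.5·0.1600 / (0.5·0.1600 + 0.2·0.8400) ≈ 0.3226
After a quality check='flag': P(line X) = 0.8·0.3226 / (0.8·0.3226 + 0.55·0.6774) ≈ 0.4092
After a trace-element assay='match': P(line X) = 0.5·0.4092 / (0.5·0.4092 + 0.2·0.5908) ≈ 0.6339
After a quality check='pass': P(line X) = 0.2·0.6339 / (0.2·0.6339 + 0.45·0.3661) ≈ 0.4349
After a trace-element assay='match': P(line X) = 0.5·0.4349 / (0.5·0.4349 + 0.2·0.5651) ≈ 0.6580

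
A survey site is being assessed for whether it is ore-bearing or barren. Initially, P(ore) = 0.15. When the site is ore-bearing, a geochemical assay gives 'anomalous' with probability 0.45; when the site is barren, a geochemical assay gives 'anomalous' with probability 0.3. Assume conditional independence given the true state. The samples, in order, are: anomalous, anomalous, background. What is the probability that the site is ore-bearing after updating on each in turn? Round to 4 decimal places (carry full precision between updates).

0.2378

After 'anomalous': P(ore) = 0.45·0.1500 / (0.45·0.1500 + 0.3·0.8500) ≈ 0.2093
After 'anomalous': P(ore) = 0.45·0.2093 / (0.45·0.2093 + 0.3·0.7907) ≈ 0.2842
After 'background': P(ore) = 0.55·0.2842 / (0.55·0.2842 + 0.7·0.7158) ≈ 0.2378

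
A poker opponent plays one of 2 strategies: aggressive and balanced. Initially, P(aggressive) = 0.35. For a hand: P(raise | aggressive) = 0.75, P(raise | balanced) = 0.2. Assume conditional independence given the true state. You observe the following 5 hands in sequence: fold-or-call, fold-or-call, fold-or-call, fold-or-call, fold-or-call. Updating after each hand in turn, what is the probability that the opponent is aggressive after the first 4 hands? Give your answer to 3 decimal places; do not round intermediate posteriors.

0.005

After 'fold-or-call': P(aggressive) = 0.25·0.3500 / (0.25·0.3500 + 0.8·0.6500) ≈ 0.1440
After 'fold-or-call': P(aggressive) = 0.25·0.1440 / (0.25·0.1440 + 0.8·0.8560) ≈ 0.0500
After 'fold-or-call': P(aggressive) = 0.25·0.0500 / (0.25·0.0500 + 0.8·0.9500) ≈ 0.0162
After 'fold-or-call': P(aggressive) = 0.25·0.0162 / (0.25·0.0162 + 0.8·0.9838) ≈ 0.0051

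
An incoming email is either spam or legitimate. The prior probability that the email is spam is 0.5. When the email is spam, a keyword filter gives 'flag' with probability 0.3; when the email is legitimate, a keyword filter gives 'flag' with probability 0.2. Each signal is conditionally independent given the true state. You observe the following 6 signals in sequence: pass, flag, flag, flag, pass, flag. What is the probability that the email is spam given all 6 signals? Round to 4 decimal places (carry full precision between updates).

Each posterior becomes the prior for the next update.
After 'pass': P(spam) = 0.7·0.5000 / (0.7·0.5000 + 0.8·0.5000) ≈ 0.4667
After 'flag': P(spam) = 0.3·0.4667 / (0.3·0.4667 + 0.2·0.5333) ≈ 0.5676
After 'flag': P(spam) = 0.3·0.5676 / (0.3·0.5676 + 0.2·0.4324) ≈ 0.6632
After 'flag': P(spam) = 0.3·0.6632 / (0.3·0.6632 + 0.2·0.3368) ≈ 0.7470
After 'pass': P(spam) = 0.7·0.7470 / (0.7·0.7470 + 0.8·0.2530) ≈ 0.7210
After 'flag': P(spam) = 0.3·0.7210 / (0.3·0.7210 + 0.2·0.2790) ≈ 0.7949

0.7949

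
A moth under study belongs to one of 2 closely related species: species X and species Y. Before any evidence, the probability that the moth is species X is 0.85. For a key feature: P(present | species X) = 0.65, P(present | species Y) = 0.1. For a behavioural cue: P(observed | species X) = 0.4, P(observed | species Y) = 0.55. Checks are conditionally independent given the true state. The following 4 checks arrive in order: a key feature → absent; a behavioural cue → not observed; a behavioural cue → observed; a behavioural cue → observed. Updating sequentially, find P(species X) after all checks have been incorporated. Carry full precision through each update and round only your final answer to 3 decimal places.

After a key feature='absent': P(species X) = 0.35·0.8500 / (0.35·0.8500 + 0.9·0.1500) ≈ 0.6879
After a behavioural cue='not observed': P(species X) = 0.6·0.6879 / (0.6·0.6879 + 0.45·0.3121) ≈ 0.7461
After a behavioural cue='observed': P(species X) = 0.4·0.7461 / (0.4·0.7461 + 0.55·0.2539) ≈ 0.6812
After a behavioural cue='observed': P(species X) = 0.4·0.6812 / (0.4·0.6812 + 0.55·0.3188) ≈ 0.6085

0.608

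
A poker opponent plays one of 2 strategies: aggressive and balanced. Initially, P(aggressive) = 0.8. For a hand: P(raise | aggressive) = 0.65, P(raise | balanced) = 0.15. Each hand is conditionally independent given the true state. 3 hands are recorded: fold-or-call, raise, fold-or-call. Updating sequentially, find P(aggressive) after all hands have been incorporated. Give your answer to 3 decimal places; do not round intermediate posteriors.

After 'fold-or-call': P(aggressive) = 0.35·0.8000 / (0.35·0.8000 + 0.85·0.2000) ≈ 0.6222
After 'raise': P(aggressive) = 0.65·0.6222 / (0.65·0.6222 + 0.15·0.3778) ≈ 0.8771
After 'fold-or-call': P(aggressive) = 0.35·0.8771 / (0.35·0.8771 + 0.85·0.1229) ≈ 0.7461

0.746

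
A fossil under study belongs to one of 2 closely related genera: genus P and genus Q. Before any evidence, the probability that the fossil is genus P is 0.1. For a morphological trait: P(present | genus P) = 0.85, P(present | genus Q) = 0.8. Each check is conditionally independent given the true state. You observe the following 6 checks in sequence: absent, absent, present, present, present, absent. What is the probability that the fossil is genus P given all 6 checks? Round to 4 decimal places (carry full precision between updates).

0.0532

After 'absent': P(genus P) = 0.15·0.1000 / (0.15·0.1000 + 0.2·0.9000) ≈ 0.0769
After 'absent': P(genus P) = 0.15·0.0769 / (0.15·0.0769 + 0.2·0.9231) ≈ 0.0588
After 'present': P(genus P) = 0.85·0.0588 / (0.85·0.0588 + 0.8·0.9412) ≈ 0.0623
After 'present': P(genus P) = 0.85·0.0623 / (0.85·0.0623 + 0.8·0.9377) ≈ 0.0659
After 'present': P(genus P) = 0.85·0.0659 / (0.85·0.0659 + 0.8·0.9341) ≈ 0.0697
After 'absent': P(genus P) = 0.15·0.0697 / (0.15·0.0697 + 0.2·0.9303) ≈ 0.0532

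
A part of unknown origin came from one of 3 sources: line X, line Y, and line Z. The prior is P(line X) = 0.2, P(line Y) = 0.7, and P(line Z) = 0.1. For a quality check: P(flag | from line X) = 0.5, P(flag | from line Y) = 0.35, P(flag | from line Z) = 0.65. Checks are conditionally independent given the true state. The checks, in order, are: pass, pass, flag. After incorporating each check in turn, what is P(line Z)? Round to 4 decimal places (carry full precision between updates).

0.0583

After 'pass': normaliser = 0.5·0.2000 + 0.65·0.7000 + 0.35·0.1000; P(line X) ≈ 0.1695, P(line Y) ≈ 0.7712, P(line Z) ≈ 0.0593
After 'pass': normaliser = 0.5·0.1695 + 0.65·0.7712 + 0.35·0.0593; P(line X) ≈ 0.1397, P(line Y) ≈ 0.8261, P(line Z) ≈ 0.0342
After 'flag': normaliser = 0.5·0.1397 + 0.35·0.8261 + 0.65·0.0342; P(line X) ≈ 0.1832, P(line Y) ≈ 0.7585, P(line Z) ≈ 0.0583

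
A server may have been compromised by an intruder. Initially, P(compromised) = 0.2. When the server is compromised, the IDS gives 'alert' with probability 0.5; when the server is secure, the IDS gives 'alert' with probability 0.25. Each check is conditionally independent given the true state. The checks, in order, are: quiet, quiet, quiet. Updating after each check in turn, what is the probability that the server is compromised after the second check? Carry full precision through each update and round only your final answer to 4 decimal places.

0.1000

After 'quiet': P(compromised) = 0.5·0.2000 / (0.5·0.2000 + 0.75·0.8000) ≈ 0.1429
After 'quiet': P(compromised) = 0.5·0.1429 / (0.5·0.1429 + 0.75·0.8571) ≈ 0.1000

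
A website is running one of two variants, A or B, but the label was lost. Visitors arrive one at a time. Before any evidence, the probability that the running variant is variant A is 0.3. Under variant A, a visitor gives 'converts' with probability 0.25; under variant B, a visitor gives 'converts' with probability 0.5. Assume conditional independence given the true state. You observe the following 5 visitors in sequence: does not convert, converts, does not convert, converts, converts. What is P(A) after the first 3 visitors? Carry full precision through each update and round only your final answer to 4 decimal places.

Apply Bayes' rule sequentially, carrying P(A) forward.
After 'does not convert': P(A) = 0.75·0.3000 / (0.75·0.3000 + 0.5·0.7000) ≈ 0.3913
After 'converts': P(A) = 0.25·0.3913 / (0.25·0.3913 + 0.5·0.6087) ≈ 0.2432
After 'does not convert': P(A) = 0.75·0.2432 / (0.75·0.2432 + 0.5·0.7568) ≈ 0.3253

0.3253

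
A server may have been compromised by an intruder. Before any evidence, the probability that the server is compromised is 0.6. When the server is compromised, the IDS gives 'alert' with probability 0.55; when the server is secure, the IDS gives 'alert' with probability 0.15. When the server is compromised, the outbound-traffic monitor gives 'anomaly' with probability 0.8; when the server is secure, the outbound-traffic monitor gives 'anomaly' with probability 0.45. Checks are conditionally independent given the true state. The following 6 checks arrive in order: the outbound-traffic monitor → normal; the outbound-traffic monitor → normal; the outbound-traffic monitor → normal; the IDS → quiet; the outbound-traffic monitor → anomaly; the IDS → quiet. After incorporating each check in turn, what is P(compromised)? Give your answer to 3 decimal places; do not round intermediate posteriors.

0.035

After the outbound-traffic monitor='normal': P(compromised) = 0.2·0.6000 / (0.2·0.6000 + 0.55·0.4000) ≈ 0.3529
After the outbound-traffic monitor='normal': P(compromised) = 0.2·0.3529 / (0.2·0.3529 + 0.55·0.6471) ≈ 0.1655
After the outbound-traffic monitor='normal': P(compromised) = 0.2·0.1655 / (0.2·0.1655 + 0.55·0.8345) ≈ 0.0673
After the IDS='quiet': P(compromised) = 0.45·0.0673 / (0.45·0.0673 + 0.85·0.9327) ≈ 0.0368
After the outbound-traffic monitor='anomaly': P(compromised) = 0.8·0.0368 / (0.8·0.0368 + 0.45·0.9632) ≈ 0.0636
After the IDS='quiet': P(compromised) = 0.45·0.0636 / (0.45·0.0636 + 0.85·0.9364) ≈ 0.0347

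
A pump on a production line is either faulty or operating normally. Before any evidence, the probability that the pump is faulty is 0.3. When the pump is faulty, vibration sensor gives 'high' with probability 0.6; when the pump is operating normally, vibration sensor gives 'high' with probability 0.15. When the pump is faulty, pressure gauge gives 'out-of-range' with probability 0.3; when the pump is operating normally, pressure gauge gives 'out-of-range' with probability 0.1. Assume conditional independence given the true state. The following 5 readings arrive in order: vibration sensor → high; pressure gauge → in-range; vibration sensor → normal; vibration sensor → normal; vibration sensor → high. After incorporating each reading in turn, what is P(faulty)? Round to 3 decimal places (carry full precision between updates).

0.542

After vibration sensor='high': P(faulty) = 0.6·0.3000 / (0.6·0.3000 + 0.15·0.7000) ≈ 0.6316
After pressure gauge='in-range': P(faulty) = 0.7·0.6316 / (0.7·0.6316 + 0.9·0.3684) ≈ 0.5714
After vibration sensor='normal': P(faulty) = 0.4·0.5714 / (0.4·0.5714 + 0.85·0.4286) ≈ 0.3855
After vibration sensor='normal': P(faulty) = 0.4·0.3855 / (0.4·0.3855 + 0.85·0.6145) ≈ 0.2280
After vibration sensor='high': P(faulty) = 0.6·0.2280 / (0.6·0.2280 + 0.15·0.7720) ≈ 0.5415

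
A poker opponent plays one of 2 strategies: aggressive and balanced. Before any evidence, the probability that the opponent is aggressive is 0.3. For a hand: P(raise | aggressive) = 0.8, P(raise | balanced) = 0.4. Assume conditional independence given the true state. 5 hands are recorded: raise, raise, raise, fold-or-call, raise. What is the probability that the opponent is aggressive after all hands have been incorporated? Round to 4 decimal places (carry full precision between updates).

After 'raise': P(aggressive) = 0.8·0.3000 / (0.8·0.3000 + 0.4·0.7000) ≈ 0.4615
After 'raise': P(aggressive) = 0.8·0.4615 / (0.8·0.4615 + 0.4·0.5385) ≈ 0.6316
After 'raise': P(aggressive) = 0.8·0.6316 / (0.8·0.6316 + 0.4·0.3684) ≈ 0.7742
After 'fold-or-call': P(aggressive) = 0.2·0.7742 / (0.2·0.7742 + 0.6·0.2258) ≈ 0.5333
After 'raise': P(aggressive) = 0.8·0.5333 / (0.8·0.5333 + 0.4·0.4667) ≈ 0.6957

0.6957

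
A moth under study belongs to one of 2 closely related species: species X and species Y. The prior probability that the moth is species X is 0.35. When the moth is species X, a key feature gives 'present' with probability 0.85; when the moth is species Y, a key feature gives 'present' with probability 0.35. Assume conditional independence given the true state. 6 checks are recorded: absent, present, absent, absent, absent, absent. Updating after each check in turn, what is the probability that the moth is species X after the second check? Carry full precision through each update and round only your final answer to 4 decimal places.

After 'absent': P(species X) = 0.15·0.3500 / (0.15·0.3500 + 0.65·0.6500) ≈ 0.1105
After 'present': P(species X) = 0.85·0.1105 / (0.85·0.1105 + 0.35·0.8895) ≈ 0.2318

0.2318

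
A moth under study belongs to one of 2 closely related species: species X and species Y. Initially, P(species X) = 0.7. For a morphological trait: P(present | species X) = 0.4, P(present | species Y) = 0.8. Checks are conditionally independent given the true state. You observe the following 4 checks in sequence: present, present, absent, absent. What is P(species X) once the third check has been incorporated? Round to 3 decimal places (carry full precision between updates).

After 'present': P(species X) = 0.4·0.7000 / (0.4·0.7000 + 0.8·0.3000) ≈ 0.5385
After 'present': P(species X) = 0.4·0.5385 / (0.4·0.5385 + 0.8·0.4615) ≈ 0.3684
After 'absent': P(species X) = 0.6·0.3684 / (0.6·0.3684 + 0.2·0.6316) ≈ 0.6364

0.636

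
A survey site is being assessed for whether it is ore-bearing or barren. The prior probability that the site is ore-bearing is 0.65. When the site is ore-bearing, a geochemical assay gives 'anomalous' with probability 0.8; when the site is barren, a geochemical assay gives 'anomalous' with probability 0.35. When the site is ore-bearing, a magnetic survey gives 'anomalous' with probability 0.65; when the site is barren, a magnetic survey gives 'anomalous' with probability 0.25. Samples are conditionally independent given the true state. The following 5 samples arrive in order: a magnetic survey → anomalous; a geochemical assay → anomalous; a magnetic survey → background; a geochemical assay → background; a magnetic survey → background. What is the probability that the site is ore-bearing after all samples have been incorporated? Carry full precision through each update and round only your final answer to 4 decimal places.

After a magnetic survey='anomalous': P(ore) = 0.65·0.6500 / (0.65·0.6500 + 0.25·0.3500) ≈ 0.8284
After a geochemical assay='anomalous': P(ore) = 0.8·0.8284 / (0.8·0.8284 + 0.35·0.1716) ≈ 0.9169
After a magnetic survey='background': P(ore) = 0.35·0.9169 / (0.35·0.9169 + 0.75·0.0831) ≈ 0.8374
After a geochemical assay='background': P(ore) = 0.2·0.8374 / (0.2·0.8374 + 0.65·0.1626) ≈ 0.6131
After a magnetic survey='background': P(ore) = 0.35·0.6131 / (0.35·0.6131 + 0.75·0.3869) ≈ 0.4251

0.4251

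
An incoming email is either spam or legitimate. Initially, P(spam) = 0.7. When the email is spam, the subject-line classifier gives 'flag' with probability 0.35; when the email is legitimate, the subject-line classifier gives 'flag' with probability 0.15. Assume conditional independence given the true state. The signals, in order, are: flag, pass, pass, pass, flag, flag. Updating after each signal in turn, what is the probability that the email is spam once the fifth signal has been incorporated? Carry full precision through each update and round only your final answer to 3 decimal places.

0.850

Each posterior becomes the prior for the next update.
After 'flag': P(spam) = 0.35·0.7000 / (0.35·0.7000 + 0.15·0.3000) ≈ 0.8448
After 'pass': P(spam) = 0.65·0.8448 / (0.65·0.8448 + 0.85·0.1552) ≈ 0.8063
After 'pass': P(spam) = 0.65·0.8063 / (0.65·0.8063 + 0.85·0.1937) ≈ 0.7610
After 'pass': P(spam) = 0.65·0.7610 / (0.65·0.7610 + 0.85·0.2390) ≈ 0.7088
After 'flag': P(spam) = 0.35·0.7088 / (0.35·0.7088 + 0.15·0.2912) ≈ 0.8503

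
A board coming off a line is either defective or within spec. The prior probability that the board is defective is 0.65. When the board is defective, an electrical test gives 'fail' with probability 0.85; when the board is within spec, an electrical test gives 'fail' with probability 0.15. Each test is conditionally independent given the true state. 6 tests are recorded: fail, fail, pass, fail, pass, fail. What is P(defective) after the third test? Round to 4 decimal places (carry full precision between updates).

0.9132

After 'fail': P(defective) = 0.85·0.6500 / (0.85·0.6500 + 0.15·0.3500) ≈ 0.9132
After 'fail': P(defective) = 0.85·0.9132 / (0.85·0.9132 + 0.15·0.0868) ≈ 0.9835
After 'pass': P(defective) = 0.15·0.9835 / (0.15·0.9835 + 0.85·0.0165) ≈ 0.9132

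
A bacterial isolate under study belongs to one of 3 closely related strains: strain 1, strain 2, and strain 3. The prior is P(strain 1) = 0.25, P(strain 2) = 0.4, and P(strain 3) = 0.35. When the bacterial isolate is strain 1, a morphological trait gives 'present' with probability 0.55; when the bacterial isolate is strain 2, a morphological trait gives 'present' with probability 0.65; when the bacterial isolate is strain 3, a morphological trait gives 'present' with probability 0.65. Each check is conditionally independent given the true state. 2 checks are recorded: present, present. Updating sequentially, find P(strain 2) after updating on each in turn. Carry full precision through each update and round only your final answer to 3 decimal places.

After 'present': normaliser = 0.55·0.2500 + 0.65·0.4000 + 0.65·0.3500; P(strain 1) ≈ 0.2200, P(strain 2) ≈ 0.4160, P(strain 3) ≈ 0.3640
After 'present': normaliser = 0.55·0.2200 + 0.65·0.4160 + 0.65·0.3640; P(strain 1) ≈ 0.1927, P(strain 2) ≈ 0.4306, P(strain 3) ≈ 0.3768

0.431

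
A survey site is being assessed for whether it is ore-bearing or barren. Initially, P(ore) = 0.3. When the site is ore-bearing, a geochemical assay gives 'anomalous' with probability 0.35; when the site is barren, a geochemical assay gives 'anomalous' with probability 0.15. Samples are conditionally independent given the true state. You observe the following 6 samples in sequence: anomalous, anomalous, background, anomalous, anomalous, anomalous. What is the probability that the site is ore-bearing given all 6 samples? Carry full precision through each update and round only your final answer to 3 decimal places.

Apply Bayes' rule sequentially, carrying P(ore) forward.
After 'anomalous': P(ore) = 0.35·0.3000 / (0.35·0.3000 + 0.15·0.7000) ≈ 0.5000
After 'anomalous': P(ore) = 0.35·0.5000 / (0.35·0.5000 + 0.15·0.5000) ≈ 0.7000
After 'background': P(ore) = 0.65·0.7000 / (0.65·0.7000 + 0.85·0.3000) ≈ 0.6408
After 'anomalous': P(ore) = 0.35·0.6408 / (0.35·0.6408 + 0.15·0.3592) ≈ 0.8063
After 'anomalous': P(ore) = 0.35·0.8063 / (0.35·0.8063 + 0.15·0.1937) ≈ 0.9067
After 'anomalous': P(ore) = 0.35·0.9067 / (0.35·0.9067 + 0.15·0.0933) ≈ 0.9577

0.958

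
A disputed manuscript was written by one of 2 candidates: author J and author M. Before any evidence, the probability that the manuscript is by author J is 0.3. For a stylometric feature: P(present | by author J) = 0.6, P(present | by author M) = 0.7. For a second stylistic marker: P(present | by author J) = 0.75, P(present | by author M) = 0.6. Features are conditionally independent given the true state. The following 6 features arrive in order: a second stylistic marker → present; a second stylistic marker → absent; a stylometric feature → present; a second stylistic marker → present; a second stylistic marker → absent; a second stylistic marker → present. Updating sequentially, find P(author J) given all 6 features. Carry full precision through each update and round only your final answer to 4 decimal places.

0.2189

After a second stylistic marker='present': P(author J) = 0.75·0.3000 / (0.75·0.3000 + 0.6·0.7000) ≈ 0.3488
After a second stylistic marker='absent': P(author J) = 0.25·0.3488 / (0.25·0.3488 + 0.4·0.6512) ≈ 0.2508
After a stylometric feature='present': P(author J) = 0.6·0.2508 / (0.6·0.2508 + 0.7·0.7492) ≈ 0.2230
After a second stylistic marker='present': P(author J) = 0.75·0.2230 / (0.75·0.2230 + 0.6·0.7770) ≈ 0.2640
After a second stylistic marker='absent': P(author J) = 0.25·0.2640 / (0.25·0.2640 + 0.4·0.7360) ≈ 0.1831
After a second stylistic marker='present': P(author J) = 0.75·0.1831 / (0.75·0.1831 + 0.6·0.8169) ≈ 0.2189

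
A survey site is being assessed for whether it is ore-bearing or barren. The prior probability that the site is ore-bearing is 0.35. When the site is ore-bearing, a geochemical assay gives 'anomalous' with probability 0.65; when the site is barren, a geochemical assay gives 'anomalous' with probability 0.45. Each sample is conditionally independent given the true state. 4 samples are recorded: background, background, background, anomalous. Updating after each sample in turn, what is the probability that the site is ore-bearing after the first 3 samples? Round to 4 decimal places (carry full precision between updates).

After 'background': P(ore) = 0.35·0.3500 / (0.35·0.3500 + 0.55·0.6500) ≈ 0.2552
After 'background': P(ore) = 0.35·0.2552 / (0.35·0.2552 + 0.55·0.7448) ≈ 0.1790
After 'background': P(ore) = 0.35·0.1790 / (0.35·0.1790 + 0.55·0.8210) ≈ 0.1219

0.1219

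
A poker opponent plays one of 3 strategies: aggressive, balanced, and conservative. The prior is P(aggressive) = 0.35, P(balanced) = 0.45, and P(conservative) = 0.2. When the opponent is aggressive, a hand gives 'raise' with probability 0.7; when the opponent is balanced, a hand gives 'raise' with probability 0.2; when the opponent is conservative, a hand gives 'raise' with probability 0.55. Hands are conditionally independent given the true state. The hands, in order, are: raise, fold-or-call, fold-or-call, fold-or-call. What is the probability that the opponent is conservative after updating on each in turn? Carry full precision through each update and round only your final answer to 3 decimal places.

Apply Bayes' rule sequentially, carrying P(conservative) forward.
After 'raise': normaliser = 0.7·0.3500 + 0.2·0.4500 + 0.55·0.2000; P(aggressive) ≈ 0.5506, P(balanced) ≈ 0.2022, P(conservative) ≈ 0.2472
After 'fold-or-call': normaliser = 0.3·0.5506 + 0.8·0.2022 + 0.45·0.2472; P(aggressive) ≈ 0.3769, P(balanced) ≈ 0.3692, P(conservative) ≈ 0.2538
After 'fold-or-call': normaliser = 0.3·0.3769 + 0.8·0.3692 + 0.45·0.2538; P(aggressive) ≈ 0.2163, P(balanced) ≈ 0.5651, P(conservative) ≈ 0.2185
After 'fold-or-call': normaliser = 0.3·0.2163 + 0.8·0.5651 + 0.45·0.2185; P(aggressive) ≈ 0.1055, P(balanced) ≈ 0.7347, P(conservative) ≈ 0.1598

0.160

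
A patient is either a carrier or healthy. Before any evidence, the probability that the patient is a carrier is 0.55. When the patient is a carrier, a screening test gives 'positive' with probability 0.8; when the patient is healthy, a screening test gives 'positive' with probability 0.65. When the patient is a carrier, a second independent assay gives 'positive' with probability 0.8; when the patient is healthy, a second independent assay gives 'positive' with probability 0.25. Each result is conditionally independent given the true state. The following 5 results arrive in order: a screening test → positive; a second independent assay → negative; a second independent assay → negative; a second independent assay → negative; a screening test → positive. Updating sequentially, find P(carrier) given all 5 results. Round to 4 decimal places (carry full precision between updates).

After a screening test='positive': P(carrier) = 0.8·0.5500 / (0.8·0.5500 + 0.65·0.4500) ≈ 0.6007
After a second independent assay='negative': P(carrier) = 0.2·0.6007 / (0.2·0.6007 + 0.75·0.3993) ≈ 0.2863
After a second independent assay='negative': P(carrier) = 0.2·0.2863 / (0.2·0.2863 + 0.75·0.7137) ≈ 0.0966
After a second independent assay='negative': P(carrier) = 0.2·0.0966 / (0.2·0.0966 + 0.75·0.9034) ≈ 0.0277
After a screening test='positive': P(carrier) = 0.8·0.0277 / (0.8·0.0277 + 0.65·0.9723) ≈ 0.0339

0.0339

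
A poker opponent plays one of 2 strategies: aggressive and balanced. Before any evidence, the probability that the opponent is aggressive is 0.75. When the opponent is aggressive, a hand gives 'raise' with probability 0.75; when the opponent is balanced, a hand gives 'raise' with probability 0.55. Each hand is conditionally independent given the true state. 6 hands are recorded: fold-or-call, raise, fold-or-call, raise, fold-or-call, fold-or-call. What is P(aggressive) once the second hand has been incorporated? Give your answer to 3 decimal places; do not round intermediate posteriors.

0.694

After 'fold-or-call': P(aggressive) = 0.25·0.7500 / (0.25·0.7500 + 0.45·0.2500) ≈ 0.6250
After 'raise': P(aggressive) = 0.75·0.6250 / (0.75·0.6250 + 0.55·0.3750) ≈ 0.6944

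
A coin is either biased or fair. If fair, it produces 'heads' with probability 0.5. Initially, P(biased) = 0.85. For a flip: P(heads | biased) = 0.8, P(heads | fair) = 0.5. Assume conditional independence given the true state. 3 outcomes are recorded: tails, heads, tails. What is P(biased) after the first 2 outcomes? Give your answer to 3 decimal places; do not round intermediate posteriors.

After 'tails': P(biased) = 0.2·0.8500 / (0.2·0.8500 + 0.5·0.1500) ≈ 0.6939
After 'heads': P(biased) = 0.8·0.6939 / (0.8·0.6939 + 0.5·0.3061) ≈ 0.7839

0.784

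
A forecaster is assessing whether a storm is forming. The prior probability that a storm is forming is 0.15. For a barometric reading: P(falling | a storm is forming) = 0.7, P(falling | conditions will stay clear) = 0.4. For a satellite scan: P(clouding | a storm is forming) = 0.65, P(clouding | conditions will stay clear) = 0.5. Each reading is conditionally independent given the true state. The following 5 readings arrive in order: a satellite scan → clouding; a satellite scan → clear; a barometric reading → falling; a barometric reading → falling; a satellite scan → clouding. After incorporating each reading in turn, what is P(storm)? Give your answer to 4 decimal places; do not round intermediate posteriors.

Each posterior becomes the prior for the next update.
After a satellite scan='clouding': P(storm) = 0.65·0.1500 / (0.65·0.1500 + 0.5·0.8500) ≈ 0.1866
After a satellite scan='clear': P(storm) = 0.35·0.1866 / (0.35·0.1866 + 0.5·0.8134) ≈ 0.1384
After a barometric reading='falling': P(storm) = 0.7·0.1384 / (0.7·0.1384 + 0.4·0.8616) ≈ 0.2194
After a barometric reading='falling': P(storm) = 0.7·0.2194 / (0.7·0.2194 + 0.4·0.7806) ≈ 0.3297
After a satellite scan='clouding': P(storm) = 0.65·0.3297 / (0.65·0.3297 + 0.5·0.6703) ≈ 0.3900

0.3900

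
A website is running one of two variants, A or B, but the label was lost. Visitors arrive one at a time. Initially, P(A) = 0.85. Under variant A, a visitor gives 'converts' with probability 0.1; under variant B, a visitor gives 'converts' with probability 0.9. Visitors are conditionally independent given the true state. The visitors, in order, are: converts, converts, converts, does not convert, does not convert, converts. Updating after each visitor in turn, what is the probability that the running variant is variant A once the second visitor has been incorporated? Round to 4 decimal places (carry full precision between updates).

Each posterior becomes the prior for the next update.
After 'converts': P(A) = 0.1·0.8500 / (0.1·0.8500 + 0.9·0.1500) ≈ 0.3864
After 'converts': P(A) = 0.1·0.3864 / (0.1·0.3864 + 0.9·0.6136) ≈ 0.0654

0.0654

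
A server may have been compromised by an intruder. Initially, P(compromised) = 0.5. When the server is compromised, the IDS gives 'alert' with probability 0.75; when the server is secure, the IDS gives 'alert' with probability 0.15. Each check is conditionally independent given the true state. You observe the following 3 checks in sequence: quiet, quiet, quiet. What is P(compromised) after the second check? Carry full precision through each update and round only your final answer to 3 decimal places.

0.080

After 'quiet': P(compromised) = 0.25·0.5000 / (0.25·0.5000 + 0.85·0.5000) ≈ 0.2273
After 'quiet': P(compromised) = 0.25·0.2273 / (0.25·0.2273 + 0.85·0.7727) ≈ 0.0796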